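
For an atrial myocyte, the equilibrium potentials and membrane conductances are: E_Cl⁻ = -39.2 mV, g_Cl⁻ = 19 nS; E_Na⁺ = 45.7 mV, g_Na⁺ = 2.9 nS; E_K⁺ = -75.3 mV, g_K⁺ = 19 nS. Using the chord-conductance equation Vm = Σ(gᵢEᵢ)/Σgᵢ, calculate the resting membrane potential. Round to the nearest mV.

-50 mV

Σ gᵢEᵢ = 19·(-39.2) + 2.9·(45.7) + 19·(-75.3) = -2042.97
Σ gᵢ = 19 + 2.9 + 19 = 40.9
Vm = -2042.97 / 40.9 = -49.95 mV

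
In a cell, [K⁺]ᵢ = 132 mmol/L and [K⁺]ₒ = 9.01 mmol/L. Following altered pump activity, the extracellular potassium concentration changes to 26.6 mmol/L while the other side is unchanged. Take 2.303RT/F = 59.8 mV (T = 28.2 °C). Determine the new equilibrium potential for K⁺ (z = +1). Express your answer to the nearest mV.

After the shift: [K⁺]_out = 26.6, [K⁺]_in = 132 mmol/L.
E_new = (59.8/1)·log₁₀(26.6/132) = 59.80 · (-0.6957) = -41.60 mV

-42 mV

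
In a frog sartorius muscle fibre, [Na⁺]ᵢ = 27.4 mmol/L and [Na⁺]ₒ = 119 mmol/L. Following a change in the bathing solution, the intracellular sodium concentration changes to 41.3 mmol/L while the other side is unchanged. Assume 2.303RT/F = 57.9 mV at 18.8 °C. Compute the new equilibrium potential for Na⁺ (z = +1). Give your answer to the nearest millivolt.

27 mV

After the shift: [Na⁺]_out = 119, [Na⁺]_in = 41.3 mmol/L.
E_new = (57.9/1)·log₁₀(119/41.3) = 57.90 · (0.4596) = 26.61 mV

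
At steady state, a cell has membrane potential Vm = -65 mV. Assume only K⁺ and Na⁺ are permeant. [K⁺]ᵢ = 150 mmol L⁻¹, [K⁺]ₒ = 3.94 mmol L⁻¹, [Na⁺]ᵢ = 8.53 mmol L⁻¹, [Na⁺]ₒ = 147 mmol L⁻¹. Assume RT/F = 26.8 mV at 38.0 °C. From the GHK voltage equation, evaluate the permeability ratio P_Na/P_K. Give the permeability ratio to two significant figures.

0.064

Let α = P_Na/P_K. GHK: Vm = 26.8·ln[(Kₒ + α·Naₒ)/(Kᵢ + α·Naᵢ)].
e^(Vm/26.8) = e^(-65.0/26.8) = 0.088445
So 0.088445·(Kᵢ + α·Naᵢ) = Kₒ + α·Naₒ → α = (0.088445·150.0 − 3.94) / (147.0 − 0.088445·8.53)
α = (13.27 − 3.94) / (147.0 − 0.7544) = 9.327/146.2 = 0.06377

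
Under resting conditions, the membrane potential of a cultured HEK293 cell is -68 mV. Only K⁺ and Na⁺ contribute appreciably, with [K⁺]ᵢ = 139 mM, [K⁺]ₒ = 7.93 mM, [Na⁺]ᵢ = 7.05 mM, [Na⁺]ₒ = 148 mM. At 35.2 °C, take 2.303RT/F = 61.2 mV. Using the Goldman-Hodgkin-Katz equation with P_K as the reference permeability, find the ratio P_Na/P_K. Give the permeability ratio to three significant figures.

0.0192

Let α = P_Na/P_K. GHK: Vm = 61.2·log₁₀[(Kₒ + α·Naₒ)/(Kᵢ + α·Naᵢ)].
10^(Vm/61.2) = 10^(-68.0/61.2) = 0.077426
So 0.077426·(Kᵢ + α·Naᵢ) = Kₒ + α·Naₒ → α = (0.077426·139.0 − 7.93) / (148.0 − 0.077426·7.05)
α = (10.76 − 7.93) / (148.0 − 0.5459) = 2.832/147.5 = 0.01921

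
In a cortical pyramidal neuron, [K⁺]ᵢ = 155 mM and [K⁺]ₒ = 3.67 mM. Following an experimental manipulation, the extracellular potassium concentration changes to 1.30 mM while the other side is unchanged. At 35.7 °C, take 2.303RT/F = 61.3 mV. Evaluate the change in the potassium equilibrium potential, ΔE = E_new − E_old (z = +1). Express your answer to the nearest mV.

E_old = (61.3/1)·log₁₀(3.67/155) = -99.65 mV
E_new = (61.3/1)·log₁₀(1.30/155) = -127.28 mV
ΔE = -127.28 − (-99.65) = -27.63 mV

-28 mV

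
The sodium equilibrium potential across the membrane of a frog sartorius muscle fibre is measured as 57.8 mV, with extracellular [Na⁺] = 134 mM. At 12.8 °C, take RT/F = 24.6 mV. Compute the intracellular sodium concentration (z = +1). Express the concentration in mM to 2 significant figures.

13 mM

Nernst: E = (24.6/1) · ln([out]/[in]), so ln([out]/[in]) = 57.8 × 1 / 24.6 = 2.3496.
[out]/[in] = e^(2.3496) = 10.48.
[in] = 134 / 10.48 = 12.78 mM.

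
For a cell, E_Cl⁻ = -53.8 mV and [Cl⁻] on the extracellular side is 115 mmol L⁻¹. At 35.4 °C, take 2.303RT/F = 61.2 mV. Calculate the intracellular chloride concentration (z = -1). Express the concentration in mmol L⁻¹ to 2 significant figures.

Nernst: E = (61.2/-1) · log₁₀([out]/[in]), so log₁₀([out]/[in]) = -53.8 × -1 / 61.2 = 0.8791.
[out]/[in] = 10^(0.8791) = 7.57.
[in] = 115 / 7.57 = 15.19 mmol L⁻¹.

15 mmol L⁻¹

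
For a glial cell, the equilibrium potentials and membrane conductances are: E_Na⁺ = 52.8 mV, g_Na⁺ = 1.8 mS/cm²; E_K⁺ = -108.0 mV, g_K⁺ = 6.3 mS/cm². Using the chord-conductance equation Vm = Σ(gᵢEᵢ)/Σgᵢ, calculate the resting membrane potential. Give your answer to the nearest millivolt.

-72 mV

Σ gᵢEᵢ = 1.8·(52.8) + 6.3·(-108.0) = -585.36
Σ gᵢ = 1.8 + 6.3 = 8.1
Vm = -585.36 / 8.1 = -72.27 mV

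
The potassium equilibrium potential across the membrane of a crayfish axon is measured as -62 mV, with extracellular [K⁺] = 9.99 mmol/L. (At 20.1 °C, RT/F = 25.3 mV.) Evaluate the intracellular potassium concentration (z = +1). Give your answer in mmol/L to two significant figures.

120 mmol/L

Nernst: E = (25.3/1) · ln([out]/[in]), so ln([out]/[in]) = -62.0 × 1 / 25.3 = -2.4506.
[out]/[in] = e^(-2.4506) = 0.08624.
[in] = 9.99 / 0.08624 = 115.8 mmol/L.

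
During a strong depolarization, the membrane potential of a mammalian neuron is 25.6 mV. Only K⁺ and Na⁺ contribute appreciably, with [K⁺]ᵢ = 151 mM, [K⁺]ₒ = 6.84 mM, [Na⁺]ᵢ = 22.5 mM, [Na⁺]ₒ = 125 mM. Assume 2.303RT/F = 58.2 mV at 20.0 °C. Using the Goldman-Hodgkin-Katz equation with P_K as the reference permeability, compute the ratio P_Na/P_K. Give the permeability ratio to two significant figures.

6.5

Let α = P_Na/P_K. GHK: Vm = 58.2·log₁₀[(Kₒ + α·Naₒ)/(Kᵢ + α·Naᵢ)].
10^(Vm/58.2) = 10^(25.6/58.2) = 2.7534
So 2.7534·(Kᵢ + α·Naᵢ) = Kₒ + α·Naₒ → α = (2.7534·151.0 − 6.84) / (125.0 − 2.7534·22.5)
α = (415.8 − 6.84) / (125.0 − 61.95) = 408.9/63.05 = 6.486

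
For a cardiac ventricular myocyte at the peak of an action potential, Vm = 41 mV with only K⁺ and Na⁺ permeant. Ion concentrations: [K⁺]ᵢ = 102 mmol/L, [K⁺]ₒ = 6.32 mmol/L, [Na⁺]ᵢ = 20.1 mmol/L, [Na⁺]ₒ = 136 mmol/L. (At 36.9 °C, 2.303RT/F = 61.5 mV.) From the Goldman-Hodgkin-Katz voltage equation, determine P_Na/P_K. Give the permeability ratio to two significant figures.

Let α = P_Na/P_K. GHK: Vm = 61.5·log₁₀[(Kₒ + α·Naₒ)/(Kᵢ + α·Naᵢ)].
10^(Vm/61.5) = 10^(41.0/61.5) = 4.6416
So 4.6416·(Kᵢ + α·Naᵢ) = Kₒ + α·Naₒ → α = (4.6416·102.0 − 6.32) / (136.0 − 4.6416·20.1)
α = (473.4 − 6.32) / (136.0 − 93.3) = 467.1/42.7 = 10.94

11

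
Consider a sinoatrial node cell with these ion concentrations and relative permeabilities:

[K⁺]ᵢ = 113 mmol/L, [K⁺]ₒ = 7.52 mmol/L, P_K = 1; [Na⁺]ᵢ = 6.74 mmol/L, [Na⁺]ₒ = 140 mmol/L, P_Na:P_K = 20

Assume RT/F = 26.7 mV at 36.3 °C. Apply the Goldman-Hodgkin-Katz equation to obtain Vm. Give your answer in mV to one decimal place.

Vm = 26.7 · ln[(Σ P·[cation]ₒ + Σ P·[anion]ᵢ) / (Σ P·[cation]ᵢ + Σ P·[anion]ₒ)]
Numerator = 1×7.52 + 20×140 = 2808
Denominator = 1×113 + 20×6.74 = 247.8
Vm = 26.7 · ln(11.33) = 26.7 × (2.4274) = 64.81 mV

64.8 mV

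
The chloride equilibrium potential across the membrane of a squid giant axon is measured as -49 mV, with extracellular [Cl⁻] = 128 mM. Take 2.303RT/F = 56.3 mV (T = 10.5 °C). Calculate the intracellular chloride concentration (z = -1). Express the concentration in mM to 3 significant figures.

17.3 mM

Nernst: E = (56.3/-1) · log₁₀([out]/[in]), so log₁₀([out]/[in]) = -49.0 × -1 / 56.3 = 0.8703.
[out]/[in] = 10^(0.8703) = 7.419.
[in] = 128 / 7.419 = 17.25 mM.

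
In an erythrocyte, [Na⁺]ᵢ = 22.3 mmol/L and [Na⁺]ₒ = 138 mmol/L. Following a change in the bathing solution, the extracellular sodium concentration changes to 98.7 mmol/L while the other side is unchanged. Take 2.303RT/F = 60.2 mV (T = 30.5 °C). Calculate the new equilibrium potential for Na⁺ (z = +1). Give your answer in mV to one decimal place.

38.9 mV

After the shift: [Na⁺]_out = 98.7, [Na⁺]_in = 22.3 mmol/L.
E_new = (60.2/1)·log₁₀(98.7/22.3) = 60.20 · (0.6460) = 38.89 mV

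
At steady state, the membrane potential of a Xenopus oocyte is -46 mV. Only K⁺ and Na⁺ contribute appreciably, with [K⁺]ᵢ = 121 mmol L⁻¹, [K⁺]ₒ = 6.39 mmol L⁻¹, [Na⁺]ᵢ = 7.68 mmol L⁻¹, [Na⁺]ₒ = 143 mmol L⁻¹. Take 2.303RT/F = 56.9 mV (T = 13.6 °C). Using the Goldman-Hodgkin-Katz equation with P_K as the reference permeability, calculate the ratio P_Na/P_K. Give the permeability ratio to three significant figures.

Let α = P_Na/P_K. GHK: Vm = 56.9·log₁₀[(Kₒ + α·Naₒ)/(Kᵢ + α·Naᵢ)].
10^(Vm/56.9) = 10^(-46.0/56.9) = 0.15544
So 0.15544·(Kᵢ + α·Naᵢ) = Kₒ + α·Naₒ → α = (0.15544·121.0 − 6.39) / (143.0 − 0.15544·7.68)
α = (18.81 − 6.39) / (143.0 − 1.194) = 12.42/141.8 = 0.08757

0.0876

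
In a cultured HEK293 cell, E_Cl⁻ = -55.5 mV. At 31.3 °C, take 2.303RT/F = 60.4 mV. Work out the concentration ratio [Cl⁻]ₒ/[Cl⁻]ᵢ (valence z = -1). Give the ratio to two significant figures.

8.3

log₁₀([out]/[in]) = E·z/(60.4) = -55.5 × -1 / 60.4 = 0.9189
[out]/[in] = 10^(0.9189) = 8.296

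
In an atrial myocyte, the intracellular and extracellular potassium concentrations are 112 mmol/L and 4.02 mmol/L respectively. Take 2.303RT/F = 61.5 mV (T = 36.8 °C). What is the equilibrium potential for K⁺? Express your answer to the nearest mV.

E = (61.5/z) · log₁₀([K⁺]_out/[K⁺]_in) with z = +1.
= (61.5/1) · log₁₀(4.02/112) = 61.50 · log₁₀(0.03589)
= 61.50 · (-1.4450) = -88.87 mV

-89 mV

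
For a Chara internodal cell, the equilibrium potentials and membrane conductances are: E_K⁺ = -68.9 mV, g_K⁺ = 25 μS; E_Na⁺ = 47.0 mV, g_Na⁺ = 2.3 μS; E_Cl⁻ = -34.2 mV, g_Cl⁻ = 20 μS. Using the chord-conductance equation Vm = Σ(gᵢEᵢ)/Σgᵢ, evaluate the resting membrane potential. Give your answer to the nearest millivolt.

Σ gᵢEᵢ = 25·(-68.9) + 2.3·(47.0) + 20·(-34.2) = -2298.40
Σ gᵢ = 25 + 2.3 + 20 = 47.3
Vm = -2298.40 / 47.3 = -48.59 mV

-49 mV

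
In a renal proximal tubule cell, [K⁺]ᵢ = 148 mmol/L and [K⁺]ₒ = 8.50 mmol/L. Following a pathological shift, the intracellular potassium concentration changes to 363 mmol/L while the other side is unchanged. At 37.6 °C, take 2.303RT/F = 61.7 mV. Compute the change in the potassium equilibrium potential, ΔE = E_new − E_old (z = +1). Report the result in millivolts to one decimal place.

E_old = (61.7/1)·log₁₀(8.50/148) = -76.56 mV
E_new = (61.7/1)·log₁₀(8.50/363) = -100.60 mV
ΔE = -100.60 − (-76.56) = -24.04 mV

-24.0 mV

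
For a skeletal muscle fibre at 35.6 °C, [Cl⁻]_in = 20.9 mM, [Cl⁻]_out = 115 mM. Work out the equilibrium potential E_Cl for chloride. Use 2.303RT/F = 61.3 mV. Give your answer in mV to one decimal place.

E = (61.3/z) · log₁₀([Cl⁻]_out/[Cl⁻]_in) with z = -1.
For an anion, dividing by z = -1 reverses the sign.
= (61.3/-1) · log₁₀(115/20.9) = -61.30 · log₁₀(5.502)
= -61.30 · (0.7406) = -45.40 mV

-45.4 mV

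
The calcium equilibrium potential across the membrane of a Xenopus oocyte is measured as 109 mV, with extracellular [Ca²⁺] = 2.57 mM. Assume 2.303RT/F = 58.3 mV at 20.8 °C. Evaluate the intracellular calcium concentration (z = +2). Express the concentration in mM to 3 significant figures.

0.000468 mM

Nernst: E = (58.3/2) · log₁₀([out]/[in]), so log₁₀([out]/[in]) = 109.0 × 2 / 58.3 = 3.7393.
[out]/[in] = 10^(3.7393) = 5486.
[in] = 2.57 / 5486 = 0.0004684 mM.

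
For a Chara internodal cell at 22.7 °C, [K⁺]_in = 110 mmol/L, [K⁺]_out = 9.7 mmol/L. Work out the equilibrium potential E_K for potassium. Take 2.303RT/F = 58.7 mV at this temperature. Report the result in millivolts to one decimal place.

-61.9 mV

E = (58.7/z) · log₁₀([K⁺]_out/[K⁺]_in) with z = +1.
= (58.7/1) · log₁₀(9.7/110) = 58.70 · log₁₀(0.08818)
= 58.70 · (-1.0546) = -61.91 mV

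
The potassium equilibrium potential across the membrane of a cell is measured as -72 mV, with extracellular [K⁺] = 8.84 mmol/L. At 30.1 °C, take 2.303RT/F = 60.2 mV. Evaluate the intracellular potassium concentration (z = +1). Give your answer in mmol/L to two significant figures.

Nernst: E = (60.2/1) · log₁₀([out]/[in]), so log₁₀([out]/[in]) = -72.0 × 1 / 60.2 = -1.1960.
[out]/[in] = 10^(-1.1960) = 0.06368.
[in] = 8.84 / 0.06368 = 138.8 mmol/L.

140 mmol/L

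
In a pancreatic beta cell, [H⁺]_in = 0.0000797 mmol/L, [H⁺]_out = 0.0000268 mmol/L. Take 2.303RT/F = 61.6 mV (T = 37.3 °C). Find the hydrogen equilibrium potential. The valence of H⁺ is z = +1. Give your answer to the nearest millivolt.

-29 mV

E = (61.6/z) · log₁₀([H⁺]_out/[H⁺]_in) with z = +1.
= (61.6/1) · log₁₀(0.0000268/0.0000797) = 61.60 · log₁₀(0.3363)
= 61.60 · (-0.4733) = -29.16 mV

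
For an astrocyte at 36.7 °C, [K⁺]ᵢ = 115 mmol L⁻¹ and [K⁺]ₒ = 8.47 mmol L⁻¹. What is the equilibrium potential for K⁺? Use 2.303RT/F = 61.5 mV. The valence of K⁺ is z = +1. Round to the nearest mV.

-70 mV

E = (61.5/z) · log₁₀([K⁺]_out/[K⁺]_in) with z = +1.
= (61.5/1) · log₁₀(8.47/115) = 61.50 · log₁₀(0.07365)
= 61.50 · (-1.1328) = -69.67 mV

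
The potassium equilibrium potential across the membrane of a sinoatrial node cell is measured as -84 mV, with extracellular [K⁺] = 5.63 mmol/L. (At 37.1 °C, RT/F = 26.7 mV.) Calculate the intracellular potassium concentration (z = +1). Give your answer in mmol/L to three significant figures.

131 mmol/L

Nernst: E = (26.7/1) · ln([out]/[in]), so ln([out]/[in]) = -84.0 × 1 / 26.7 = -3.1461.
[out]/[in] = e^(-3.1461) = 0.04302.
[in] = 5.63 / 0.04302 = 130.9 mmol/L.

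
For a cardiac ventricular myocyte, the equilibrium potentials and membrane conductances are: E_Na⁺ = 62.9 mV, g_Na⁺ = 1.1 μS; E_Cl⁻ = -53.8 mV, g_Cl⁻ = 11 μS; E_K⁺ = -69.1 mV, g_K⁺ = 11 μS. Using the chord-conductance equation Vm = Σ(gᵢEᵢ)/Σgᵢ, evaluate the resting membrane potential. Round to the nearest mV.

-56 mV

Σ gᵢEᵢ = 1.1·(62.9) + 11·(-53.8) + 11·(-69.1) = -1282.71
Σ gᵢ = 1.1 + 11 + 11 = 23.1
Vm = -1282.71 / 23.1 = -55.53 mV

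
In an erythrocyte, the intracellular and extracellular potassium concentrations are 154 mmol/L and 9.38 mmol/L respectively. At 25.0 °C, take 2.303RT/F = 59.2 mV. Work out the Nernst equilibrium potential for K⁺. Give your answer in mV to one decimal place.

E = (59.2/z) · log₁₀([K⁺]_out/[K⁺]_in) with z = +1.
= (59.2/1) · log₁₀(9.38/154) = 59.20 · log₁₀(0.06091)
= 59.20 · (-1.2153) = -71.95 mV

-71.9 mV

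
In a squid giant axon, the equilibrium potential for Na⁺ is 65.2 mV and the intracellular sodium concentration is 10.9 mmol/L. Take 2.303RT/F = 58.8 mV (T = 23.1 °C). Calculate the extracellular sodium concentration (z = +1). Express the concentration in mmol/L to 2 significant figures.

140 mmol/L

Nernst: E = (58.8/1) · log₁₀([out]/[in]), so log₁₀([out]/[in]) = 65.2 × 1 / 58.8 = 1.1088.
[out]/[in] = 10^(1.1088) = 12.85.
[out] = 12.85 × 10.9 = 140 mmol/L.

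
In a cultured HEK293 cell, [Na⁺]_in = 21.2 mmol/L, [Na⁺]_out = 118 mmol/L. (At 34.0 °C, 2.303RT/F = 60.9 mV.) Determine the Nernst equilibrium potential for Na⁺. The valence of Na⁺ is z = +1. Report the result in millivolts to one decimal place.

45.4 mV

E = (60.9/z) · log₁₀([Na⁺]_out/[Na⁺]_in) with z = +1.
= (60.9/1) · log₁₀(118/21.2) = 60.90 · log₁₀(5.566)
= 60.90 · (0.7455) = 45.40 mV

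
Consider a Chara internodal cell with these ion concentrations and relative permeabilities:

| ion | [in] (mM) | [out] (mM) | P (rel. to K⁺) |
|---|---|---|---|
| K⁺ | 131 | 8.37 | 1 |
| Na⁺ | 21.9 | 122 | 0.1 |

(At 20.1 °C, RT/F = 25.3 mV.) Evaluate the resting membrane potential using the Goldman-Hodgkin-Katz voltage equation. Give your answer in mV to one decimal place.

-47.3 mV

Vm = 25.3 · ln[(Σ P·[cation]ₒ + Σ P·[anion]ᵢ) / (Σ P·[cation]ᵢ + Σ P·[anion]ₒ)]
Numerator = 1×8.37 + 0.1×122 = 20.57
Denominator = 1×131 + 0.1×21.9 = 133.2
Vm = 25.3 · ln(0.15444) = 25.3 × (-1.8679) = -47.26 mV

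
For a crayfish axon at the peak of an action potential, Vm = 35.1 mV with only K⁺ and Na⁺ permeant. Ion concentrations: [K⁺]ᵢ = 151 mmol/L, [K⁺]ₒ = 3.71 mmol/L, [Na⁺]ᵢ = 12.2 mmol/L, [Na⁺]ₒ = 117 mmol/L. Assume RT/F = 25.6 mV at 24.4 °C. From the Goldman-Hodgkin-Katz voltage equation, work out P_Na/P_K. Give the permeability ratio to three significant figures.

Let α = P_Na/P_K. GHK: Vm = 25.6·ln[(Kₒ + α·Naₒ)/(Kᵢ + α·Naᵢ)].
e^(Vm/25.6) = e^(35.1/25.6) = 3.9397
So 3.9397·(Kᵢ + α·Naᵢ) = Kₒ + α·Naₒ → α = (3.9397·151.0 − 3.71) / (117.0 − 3.9397·12.2)
α = (594.9 − 3.71) / (117.0 − 48.06) = 591.2/68.94 = 8.576

8.58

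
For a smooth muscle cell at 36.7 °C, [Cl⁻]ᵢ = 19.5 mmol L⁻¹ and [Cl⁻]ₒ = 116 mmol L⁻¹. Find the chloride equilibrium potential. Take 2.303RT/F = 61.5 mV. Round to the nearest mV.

-48 mV

E = (61.5/z) · log₁₀([Cl⁻]_out/[Cl⁻]_in) with z = -1.
For an anion, dividing by z = -1 reverses the sign.
= (61.5/-1) · log₁₀(116/19.5) = -61.50 · log₁₀(5.949)
= -61.50 · (0.7744) = -47.63 mV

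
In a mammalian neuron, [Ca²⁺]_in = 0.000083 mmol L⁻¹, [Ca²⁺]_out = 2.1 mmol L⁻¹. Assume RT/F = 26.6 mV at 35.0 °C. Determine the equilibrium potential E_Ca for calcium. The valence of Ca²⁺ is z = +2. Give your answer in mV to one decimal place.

E = (26.6/z) · ln([Ca²⁺]_out/[Ca²⁺]_in) with z = +2.
= (26.6/2) · ln(2.1/0.000083) = 13.30 · ln(2.53e+04)
= 13.30 · (10.1386) = 134.84 mV

134.8 mV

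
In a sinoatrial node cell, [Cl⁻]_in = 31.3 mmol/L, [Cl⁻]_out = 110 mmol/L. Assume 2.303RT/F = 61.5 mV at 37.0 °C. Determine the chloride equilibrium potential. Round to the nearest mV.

E = (61.5/z) · log₁₀([Cl⁻]_out/[Cl⁻]_in) with z = -1.
For an anion, dividing by z = -1 reverses the sign.
= (61.5/-1) · log₁₀(110/31.3) = -61.50 · log₁₀(3.514)
= -61.50 · (0.5458) = -33.57 mV

-34 mV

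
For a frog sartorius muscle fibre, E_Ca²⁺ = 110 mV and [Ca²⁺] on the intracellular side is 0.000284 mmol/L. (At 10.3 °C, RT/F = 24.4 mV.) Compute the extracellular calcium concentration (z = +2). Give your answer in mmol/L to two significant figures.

2.3 mmol/L

Nernst: E = (24.4/2) · ln([out]/[in]), so ln([out]/[in]) = 110.0 × 2 / 24.4 = 9.0164.
[out]/[in] = e^(9.0164) = 8237.
[out] = 8237 × 0.000284 = 2.339 mmol/L.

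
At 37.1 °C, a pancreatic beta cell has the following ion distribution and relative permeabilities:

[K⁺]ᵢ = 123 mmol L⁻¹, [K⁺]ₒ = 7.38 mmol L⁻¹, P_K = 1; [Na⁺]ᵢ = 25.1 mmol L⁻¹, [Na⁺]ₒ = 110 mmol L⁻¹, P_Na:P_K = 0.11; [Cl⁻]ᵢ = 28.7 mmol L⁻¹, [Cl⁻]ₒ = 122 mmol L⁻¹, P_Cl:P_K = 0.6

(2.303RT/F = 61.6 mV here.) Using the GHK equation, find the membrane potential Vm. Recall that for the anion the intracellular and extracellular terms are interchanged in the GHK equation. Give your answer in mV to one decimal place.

Vm = 61.6 · log₁₀[(Σ P·[cation]ₒ + Σ P·[anion]ᵢ) / (Σ P·[cation]ᵢ + Σ P·[anion]ₒ)]
Numerator = 1×7.38 + 0.11×110 + 0.6×28.7 = 36.7
Denominator = 1×123 + 0.11×25.1 + 0.6×122 = 199
Vm = 61.6 · log₁₀(0.18446) = 61.6 × (-0.7341) = -45.22 mV

-45.2 mV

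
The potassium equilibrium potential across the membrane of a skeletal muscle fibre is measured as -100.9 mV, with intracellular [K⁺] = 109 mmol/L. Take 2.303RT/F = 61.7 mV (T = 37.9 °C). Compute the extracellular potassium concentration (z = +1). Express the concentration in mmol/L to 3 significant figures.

Nernst: E = (61.7/1) · log₁₀([out]/[in]), so log₁₀([out]/[in]) = -100.9 × 1 / 61.7 = -1.6353.
[out]/[in] = 10^(-1.6353) = 0.02316.
[out] = 0.02316 × 109 = 2.524 mmol/L.

2.52 mmol/L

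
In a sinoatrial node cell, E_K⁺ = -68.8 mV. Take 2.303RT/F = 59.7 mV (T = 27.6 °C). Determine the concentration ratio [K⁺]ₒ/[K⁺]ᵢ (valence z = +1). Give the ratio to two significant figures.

log₁₀([out]/[in]) = E·z/(59.7) = -68.8 × 1 / 59.7 = -1.1524
[out]/[in] = 10^(-1.1524) = 0.0704

0.070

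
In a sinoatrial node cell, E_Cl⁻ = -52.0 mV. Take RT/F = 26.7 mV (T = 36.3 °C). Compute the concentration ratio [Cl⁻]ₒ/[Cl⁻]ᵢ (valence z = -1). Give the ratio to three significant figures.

ln([out]/[in]) = E·z/(26.7) = -52.0 × -1 / 26.7 = 1.9476
[out]/[in] = e^(1.9476) = 7.012

7.01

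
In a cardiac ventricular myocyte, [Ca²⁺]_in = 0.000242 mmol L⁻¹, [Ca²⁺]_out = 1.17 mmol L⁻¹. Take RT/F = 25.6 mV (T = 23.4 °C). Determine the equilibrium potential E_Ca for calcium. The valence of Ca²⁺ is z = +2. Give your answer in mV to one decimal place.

108.6 mV

E = (25.6/z) · ln([Ca²⁺]_out/[Ca²⁺]_in) with z = +2.
= (25.6/2) · ln(1.17/0.000242) = 12.80 · ln(4835)
= 12.80 · (8.4836) = 108.59 mV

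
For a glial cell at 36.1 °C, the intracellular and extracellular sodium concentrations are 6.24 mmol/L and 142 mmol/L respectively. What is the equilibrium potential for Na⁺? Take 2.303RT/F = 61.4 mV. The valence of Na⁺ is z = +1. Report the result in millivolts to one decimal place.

83.3 mV

E = (61.4/z) · log₁₀([Na⁺]_out/[Na⁺]_in) with z = +1.
= (61.4/1) · log₁₀(142/6.24) = 61.40 · log₁₀(22.76)
= 61.40 · (1.3571) = 83.33 mV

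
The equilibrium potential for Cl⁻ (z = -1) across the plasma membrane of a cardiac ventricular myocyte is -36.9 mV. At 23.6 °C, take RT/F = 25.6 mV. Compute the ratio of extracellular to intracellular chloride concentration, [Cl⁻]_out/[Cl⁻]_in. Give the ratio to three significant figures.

4.23

ln([out]/[in]) = E·z/(25.6) = -36.9 × -1 / 25.6 = 1.4414
[out]/[in] = e^(1.4414) = 4.227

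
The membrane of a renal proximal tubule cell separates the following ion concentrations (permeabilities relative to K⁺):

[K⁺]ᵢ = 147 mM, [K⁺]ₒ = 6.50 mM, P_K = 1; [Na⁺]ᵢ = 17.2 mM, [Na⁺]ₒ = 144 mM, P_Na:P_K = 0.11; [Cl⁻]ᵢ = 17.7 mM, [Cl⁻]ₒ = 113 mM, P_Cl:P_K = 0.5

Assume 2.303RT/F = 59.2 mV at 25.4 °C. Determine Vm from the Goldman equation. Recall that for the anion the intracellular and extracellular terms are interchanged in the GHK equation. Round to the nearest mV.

-48 mV

Vm = 59.2 · log₁₀[(Σ P·[cation]ₒ + Σ P·[anion]ᵢ) / (Σ P·[cation]ᵢ + Σ P·[anion]ₒ)]
Numerator = 1×6.50 + 0.11×144 + 0.5×17.7 = 31.19
Denominator = 1×147 + 0.11×17.2 + 0.5×113 = 205.4
Vm = 59.2 · log₁₀(0.15186) = 59.2 × (-0.8186) = -48.46 mV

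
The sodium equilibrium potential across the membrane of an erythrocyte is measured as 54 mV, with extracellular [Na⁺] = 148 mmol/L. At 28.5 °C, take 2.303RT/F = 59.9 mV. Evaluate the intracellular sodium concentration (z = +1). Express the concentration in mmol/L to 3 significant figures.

18.6 mmol/L

Nernst: E = (59.9/1) · log₁₀([out]/[in]), so log₁₀([out]/[in]) = 54.0 × 1 / 59.9 = 0.9015.
[out]/[in] = 10^(0.9015) = 7.971.
[in] = 148 / 7.971 = 18.57 mmol/L.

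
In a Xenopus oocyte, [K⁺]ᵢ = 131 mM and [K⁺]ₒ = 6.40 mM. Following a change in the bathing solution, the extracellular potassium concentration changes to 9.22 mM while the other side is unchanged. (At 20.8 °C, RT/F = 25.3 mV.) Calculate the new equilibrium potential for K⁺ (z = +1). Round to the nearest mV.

-67 mV

After the shift: [K⁺]_out = 9.22, [K⁺]_in = 131 mM.
E_new = (25.3/1)·ln(9.22/131) = 25.30 · (-2.6538) = -67.14 mV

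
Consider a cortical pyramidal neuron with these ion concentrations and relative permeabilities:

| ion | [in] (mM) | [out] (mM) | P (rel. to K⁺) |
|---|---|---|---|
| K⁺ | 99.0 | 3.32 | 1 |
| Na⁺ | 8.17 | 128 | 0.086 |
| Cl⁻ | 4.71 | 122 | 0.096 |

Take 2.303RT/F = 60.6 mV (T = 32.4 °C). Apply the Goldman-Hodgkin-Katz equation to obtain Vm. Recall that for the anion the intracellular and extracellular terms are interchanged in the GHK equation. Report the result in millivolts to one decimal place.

-53.2 mV

Vm = 60.6 · log₁₀[(Σ P·[cation]ₒ + Σ P·[anion]ᵢ) / (Σ P·[cation]ᵢ + Σ P·[anion]ₒ)]
Numerator = 1×3.32 + 0.086×128 + 0.096×4.71 = 14.78
Denominator = 1×99.0 + 0.086×8.17 + 0.096×122 = 111.4
Vm = 60.6 · log₁₀(0.13266) = 60.6 × (-0.8773) = -53.16 mV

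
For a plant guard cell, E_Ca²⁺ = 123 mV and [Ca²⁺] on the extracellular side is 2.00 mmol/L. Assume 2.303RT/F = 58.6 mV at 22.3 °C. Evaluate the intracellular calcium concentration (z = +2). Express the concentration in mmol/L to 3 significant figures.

0.000127 mmol/L

Nernst: E = (58.6/2) · log₁₀([out]/[in]), so log₁₀([out]/[in]) = 123.0 × 2 / 58.6 = 4.1980.
[out]/[in] = 10^(4.1980) = 1.577e+04.
[in] = 2.00 / 1.577e+04 = 0.0001268 mmol/L.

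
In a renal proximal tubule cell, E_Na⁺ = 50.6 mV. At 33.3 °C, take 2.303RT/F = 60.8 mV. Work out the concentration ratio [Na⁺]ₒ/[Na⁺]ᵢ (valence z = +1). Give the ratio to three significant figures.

log₁₀([out]/[in]) = E·z/(60.8) = 50.6 × 1 / 60.8 = 0.8322
[out]/[in] = 10^(0.8322) = 6.796

6.80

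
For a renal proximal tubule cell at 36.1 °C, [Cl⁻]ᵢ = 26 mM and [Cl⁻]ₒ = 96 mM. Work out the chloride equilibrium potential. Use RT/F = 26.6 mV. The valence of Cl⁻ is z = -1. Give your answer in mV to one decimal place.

-34.7 mV

E = (26.6/z) · ln([Cl⁻]_out/[Cl⁻]_in) with z = -1.
For an anion, dividing by z = -1 reverses the sign.
= (26.6/-1) · ln(96/26) = -26.60 · ln(3.692)
= -26.60 · (1.3063) = -34.75 mV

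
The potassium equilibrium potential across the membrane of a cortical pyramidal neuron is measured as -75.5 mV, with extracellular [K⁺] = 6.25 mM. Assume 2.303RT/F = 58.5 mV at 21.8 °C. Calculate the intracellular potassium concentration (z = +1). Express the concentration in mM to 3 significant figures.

122 mM

Nernst: E = (58.5/1) · log₁₀([out]/[in]), so log₁₀([out]/[in]) = -75.5 × 1 / 58.5 = -1.2906.
[out]/[in] = 10^(-1.2906) = 0.05122.
[in] = 6.25 / 0.05122 = 122 mM.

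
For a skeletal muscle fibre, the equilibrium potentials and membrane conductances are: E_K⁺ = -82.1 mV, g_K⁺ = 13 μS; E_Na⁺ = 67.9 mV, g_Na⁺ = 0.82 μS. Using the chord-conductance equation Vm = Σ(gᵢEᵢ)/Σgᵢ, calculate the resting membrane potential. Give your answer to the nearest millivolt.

-73 mV

Σ gᵢEᵢ = 13·(-82.1) + 0.82·(67.9) = -1011.62
Σ gᵢ = 13 + 0.82 = 13.82
Vm = -1011.62 / 13.82 = -73.20 mV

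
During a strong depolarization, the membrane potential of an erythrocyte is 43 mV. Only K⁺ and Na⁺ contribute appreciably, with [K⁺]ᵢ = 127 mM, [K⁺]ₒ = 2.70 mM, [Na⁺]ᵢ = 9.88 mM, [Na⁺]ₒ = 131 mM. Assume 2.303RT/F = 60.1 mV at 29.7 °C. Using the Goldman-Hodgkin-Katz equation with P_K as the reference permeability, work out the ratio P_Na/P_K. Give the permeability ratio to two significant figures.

8.2

Let α = P_Na/P_K. GHK: Vm = 60.1·log₁₀[(Kₒ + α·Naₒ)/(Kᵢ + α·Naᵢ)].
10^(Vm/60.1) = 10^(43.0/60.1) = 5.1937
So 5.1937·(Kᵢ + α·Naᵢ) = Kₒ + α·Naₒ → α = (5.1937·127.0 − 2.7) / (131.0 − 5.1937·9.88)
α = (659.6 − 2.7) / (131.0 − 51.31) = 656.9/79.69 = 8.243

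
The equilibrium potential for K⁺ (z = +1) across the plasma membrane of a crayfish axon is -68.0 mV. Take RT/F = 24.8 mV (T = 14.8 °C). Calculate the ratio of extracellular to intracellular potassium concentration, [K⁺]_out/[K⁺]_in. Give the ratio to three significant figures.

ln([out]/[in]) = E·z/(24.8) = -68.0 × 1 / 24.8 = -2.7419
[out]/[in] = e^(-2.7419) = 0.06445

0.0644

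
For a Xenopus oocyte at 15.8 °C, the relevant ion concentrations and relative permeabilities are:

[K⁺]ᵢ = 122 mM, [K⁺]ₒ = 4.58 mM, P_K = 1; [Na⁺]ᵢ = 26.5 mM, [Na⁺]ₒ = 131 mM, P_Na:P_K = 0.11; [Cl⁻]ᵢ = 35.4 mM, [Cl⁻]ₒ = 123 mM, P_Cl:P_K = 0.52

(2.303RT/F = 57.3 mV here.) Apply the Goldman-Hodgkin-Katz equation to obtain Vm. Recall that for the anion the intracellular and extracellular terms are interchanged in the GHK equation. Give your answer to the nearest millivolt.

Vm = 57.3 · log₁₀[(Σ P·[cation]ₒ + Σ P·[anion]ᵢ) / (Σ P·[cation]ᵢ + Σ P·[anion]ₒ)]
Numerator = 1×4.58 + 0.11×131 + 0.52×35.4 = 37.4
Denominator = 1×122 + 0.11×26.5 + 0.52×123 = 188.9
Vm = 57.3 · log₁₀(0.198) = 57.3 × (-0.7033) = -40.30 mV

-40 mV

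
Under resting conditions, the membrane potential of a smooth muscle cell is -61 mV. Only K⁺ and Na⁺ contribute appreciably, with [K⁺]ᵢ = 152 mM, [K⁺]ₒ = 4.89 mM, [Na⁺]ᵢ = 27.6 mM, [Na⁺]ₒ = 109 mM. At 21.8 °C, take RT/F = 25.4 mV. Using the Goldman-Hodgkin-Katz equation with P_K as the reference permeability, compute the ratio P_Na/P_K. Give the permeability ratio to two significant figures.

Let α = P_Na/P_K. GHK: Vm = 25.4·ln[(Kₒ + α·Naₒ)/(Kᵢ + α·Naᵢ)].
e^(Vm/25.4) = e^(-61.0/25.4) = 0.090575
So 0.090575·(Kᵢ + α·Naᵢ) = Kₒ + α·Naₒ → α = (0.090575·152.0 − 4.89) / (109.0 − 0.090575·27.6)
α = (13.77 − 4.89) / (109.0 − 2.5) = 8.877/106.5 = 0.08336

0.083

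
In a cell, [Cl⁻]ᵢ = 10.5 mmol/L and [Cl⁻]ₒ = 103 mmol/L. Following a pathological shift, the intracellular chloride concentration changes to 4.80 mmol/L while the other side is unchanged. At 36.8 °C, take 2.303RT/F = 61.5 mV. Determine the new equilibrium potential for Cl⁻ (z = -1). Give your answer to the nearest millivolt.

After the shift: [Cl⁻]_out = 103, [Cl⁻]_in = 4.80 mmol/L.
E_new = (61.5/-1)·log₁₀(103/4.80) = -61.50 · (1.3316) = -81.89 mV

-82 mV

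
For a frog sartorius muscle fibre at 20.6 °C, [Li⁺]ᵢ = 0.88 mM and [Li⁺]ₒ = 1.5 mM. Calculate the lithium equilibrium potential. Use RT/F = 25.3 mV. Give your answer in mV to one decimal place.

E = (25.3/z) · ln([Li⁺]_out/[Li⁺]_in) with z = +1.
= (25.3/1) · ln(1.5/0.88) = 25.30 · ln(1.705)
= 25.30 · (0.5333) = 13.49 mV

13.5 mV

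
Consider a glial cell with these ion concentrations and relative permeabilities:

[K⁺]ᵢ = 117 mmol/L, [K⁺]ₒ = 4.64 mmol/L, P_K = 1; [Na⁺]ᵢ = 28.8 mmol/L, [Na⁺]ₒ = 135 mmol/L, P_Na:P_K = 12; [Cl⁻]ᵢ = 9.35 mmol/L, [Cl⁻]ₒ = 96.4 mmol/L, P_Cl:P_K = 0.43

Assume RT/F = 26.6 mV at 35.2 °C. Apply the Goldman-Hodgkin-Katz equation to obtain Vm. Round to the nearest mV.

31 mV

Vm = 26.6 · ln[(Σ P·[cation]ₒ + Σ P·[anion]ᵢ) / (Σ P·[cation]ᵢ + Σ P·[anion]ₒ)]
Numerator = 1×4.64 + 12×135 + 0.43×9.35 = 1629
Denominator = 1×117 + 12×28.8 + 0.43×96.4 = 504.1
Vm = 26.6 · ln(3.2311) = 26.6 × (1.1728) = 31.20 mV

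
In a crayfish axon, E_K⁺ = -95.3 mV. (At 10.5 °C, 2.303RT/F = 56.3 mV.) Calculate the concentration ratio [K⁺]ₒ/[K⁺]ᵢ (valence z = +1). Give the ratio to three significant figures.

log₁₀([out]/[in]) = E·z/(56.3) = -95.3 × 1 / 56.3 = -1.6927
[out]/[in] = 10^(-1.6927) = 0.02029

0.0203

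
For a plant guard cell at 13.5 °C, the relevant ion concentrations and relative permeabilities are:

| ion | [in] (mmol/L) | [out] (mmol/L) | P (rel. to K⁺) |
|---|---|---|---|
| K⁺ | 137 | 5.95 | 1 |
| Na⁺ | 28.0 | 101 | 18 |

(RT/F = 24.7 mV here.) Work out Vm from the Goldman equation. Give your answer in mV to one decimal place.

Vm = 24.7 · ln[(Σ P·[cation]ₒ + Σ P·[anion]ᵢ) / (Σ P·[cation]ᵢ + Σ P·[anion]ₒ)]
Numerator = 1×5.95 + 18×101 = 1824
Denominator = 1×137 + 18×28.0 = 641
Vm = 24.7 · ln(2.8455) = 24.7 × (1.0457) = 25.83 mV

25.8 mV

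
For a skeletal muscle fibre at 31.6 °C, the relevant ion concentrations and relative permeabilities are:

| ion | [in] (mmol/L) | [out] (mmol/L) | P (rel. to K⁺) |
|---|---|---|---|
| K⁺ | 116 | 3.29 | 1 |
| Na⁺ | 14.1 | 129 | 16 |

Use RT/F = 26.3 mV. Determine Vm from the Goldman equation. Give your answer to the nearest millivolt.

47 mV

Vm = 26.3 · ln[(Σ P·[cation]ₒ + Σ P·[anion]ᵢ) / (Σ P·[cation]ᵢ + Σ P·[anion]ₒ)]
Numerator = 1×3.29 + 16×129 = 2067
Denominator = 1×116 + 16×14.1 = 341.6
Vm = 26.3 · ln(6.0518) = 26.3 × (1.8004) = 47.35 mV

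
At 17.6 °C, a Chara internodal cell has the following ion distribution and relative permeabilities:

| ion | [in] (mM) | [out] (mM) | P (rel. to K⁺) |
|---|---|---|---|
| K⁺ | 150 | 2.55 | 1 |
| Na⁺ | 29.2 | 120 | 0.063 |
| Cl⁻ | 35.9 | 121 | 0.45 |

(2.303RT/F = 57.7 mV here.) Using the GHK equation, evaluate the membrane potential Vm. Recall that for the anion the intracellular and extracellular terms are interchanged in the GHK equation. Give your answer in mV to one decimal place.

Vm = 57.7 · log₁₀[(Σ P·[cation]ₒ + Σ P·[anion]ᵢ) / (Σ P·[cation]ᵢ + Σ P·[anion]ₒ)]
Numerator = 1×2.55 + 0.063×120 + 0.45×35.9 = 26.27
Denominator = 1×150 + 0.063×29.2 + 0.45×121 = 206.3
Vm = 57.7 · log₁₀(0.12732) = 57.7 × (-0.8951) = -51.65 mV

-51.6 mV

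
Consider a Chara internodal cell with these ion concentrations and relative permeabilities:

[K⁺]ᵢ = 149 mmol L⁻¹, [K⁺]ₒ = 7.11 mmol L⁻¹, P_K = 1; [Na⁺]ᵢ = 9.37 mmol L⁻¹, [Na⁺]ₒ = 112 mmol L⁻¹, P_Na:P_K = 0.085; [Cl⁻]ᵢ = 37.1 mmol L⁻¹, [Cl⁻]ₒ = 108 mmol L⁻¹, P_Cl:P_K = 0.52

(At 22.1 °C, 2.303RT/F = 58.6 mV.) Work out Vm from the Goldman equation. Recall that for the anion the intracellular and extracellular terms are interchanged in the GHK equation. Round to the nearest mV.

Vm = 58.6 · log₁₀[(Σ P·[cation]ₒ + Σ P·[anion]ᵢ) / (Σ P·[cation]ᵢ + Σ P·[anion]ₒ)]
Numerator = 1×7.11 + 0.085×112 + 0.52×37.1 = 35.92
Denominator = 1×149 + 0.085×9.37 + 0.52×108 = 206
Vm = 58.6 · log₁₀(0.17442) = 58.6 × (-0.7584) = -44.44 mV

-44 mV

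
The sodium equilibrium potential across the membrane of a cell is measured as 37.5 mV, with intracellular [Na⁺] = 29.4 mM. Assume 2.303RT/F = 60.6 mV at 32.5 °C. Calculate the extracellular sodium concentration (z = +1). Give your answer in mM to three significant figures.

Nernst: E = (60.6/1) · log₁₀([out]/[in]), so log₁₀([out]/[in]) = 37.5 × 1 / 60.6 = 0.6188.
[out]/[in] = 10^(0.6188) = 4.157.
[out] = 4.157 × 29.4 = 122.2 mM.

122 mM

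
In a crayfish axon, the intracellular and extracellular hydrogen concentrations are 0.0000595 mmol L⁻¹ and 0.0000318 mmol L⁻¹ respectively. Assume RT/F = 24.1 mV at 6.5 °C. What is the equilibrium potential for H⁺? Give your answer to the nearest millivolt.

-15 mV

E = (24.1/z) · ln([H⁺]_out/[H⁺]_in) with z = +1.
= (24.1/1) · ln(0.0000318/0.0000595) = 24.10 · ln(0.5345)
= 24.10 · (-0.6265) = -15.10 mV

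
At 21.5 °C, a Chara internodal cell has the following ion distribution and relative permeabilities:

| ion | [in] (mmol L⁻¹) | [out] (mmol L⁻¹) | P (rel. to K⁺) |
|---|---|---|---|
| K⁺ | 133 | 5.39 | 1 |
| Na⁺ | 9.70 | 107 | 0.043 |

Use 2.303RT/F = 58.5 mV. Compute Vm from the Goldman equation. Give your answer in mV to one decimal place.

Vm = 58.5 · log₁₀[(Σ P·[cation]ₒ + Σ P·[anion]ᵢ) / (Σ P·[cation]ᵢ + Σ P·[anion]ₒ)]
Numerator = 1×5.39 + 0.043×107 = 9.991
Denominator = 1×133 + 0.043×9.70 = 133.4
Vm = 58.5 · log₁₀(0.074885) = 58.5 × (-1.1256) = -65.85 mV

-65.8 mV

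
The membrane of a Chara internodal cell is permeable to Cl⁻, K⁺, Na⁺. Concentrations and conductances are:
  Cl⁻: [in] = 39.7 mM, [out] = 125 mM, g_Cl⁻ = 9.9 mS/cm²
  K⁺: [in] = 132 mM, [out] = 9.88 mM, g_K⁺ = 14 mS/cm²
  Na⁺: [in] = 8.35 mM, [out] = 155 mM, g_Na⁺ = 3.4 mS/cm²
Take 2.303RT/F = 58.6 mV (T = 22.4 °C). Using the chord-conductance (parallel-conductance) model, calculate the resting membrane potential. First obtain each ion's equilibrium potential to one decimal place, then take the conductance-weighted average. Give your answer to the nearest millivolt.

E_Cl⁻ = (58.6/-1)·log₁₀(125/39.7) = -29.2 mV
E_K⁺ = (58.6/1)·log₁₀(9.88/132) = -66.0 mV
E_Na⁺ = (58.6/1)·log₁₀(155/8.35) = 74.3 mV
Vm = (Σ gᵢEᵢ)/(Σ gᵢ) = (9.9·-29.2 + 14·-66.0 + 3.4·74.3) / (9.9 + 14 + 3.4)
= -960.46 / 27.3 = -35.18 mV

-35 mV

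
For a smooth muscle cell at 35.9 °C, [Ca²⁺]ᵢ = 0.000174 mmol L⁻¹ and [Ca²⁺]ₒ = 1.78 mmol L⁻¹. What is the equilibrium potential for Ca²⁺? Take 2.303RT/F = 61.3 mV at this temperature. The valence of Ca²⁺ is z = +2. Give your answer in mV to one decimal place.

E = (61.3/z) · log₁₀([Ca²⁺]_out/[Ca²⁺]_in) with z = +2.
= (61.3/2) · log₁₀(1.78/0.000174) = 30.65 · log₁₀(1.023e+04)
= 30.65 · (4.0099) = 122.90 mV

122.9 mV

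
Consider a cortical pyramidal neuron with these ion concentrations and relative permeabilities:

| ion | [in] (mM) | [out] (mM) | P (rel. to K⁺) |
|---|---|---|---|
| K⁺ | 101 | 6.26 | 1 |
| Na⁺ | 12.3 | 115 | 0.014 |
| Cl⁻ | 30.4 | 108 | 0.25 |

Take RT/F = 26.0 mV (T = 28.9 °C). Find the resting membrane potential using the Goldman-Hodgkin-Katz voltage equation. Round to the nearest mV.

-55 mV

Vm = 26.0 · ln[(Σ P·[cation]ₒ + Σ P·[anion]ᵢ) / (Σ P·[cation]ᵢ + Σ P·[anion]ₒ)]
Numerator = 1×6.26 + 0.014×115 + 0.25×30.4 = 15.47
Denominator = 1×101 + 0.014×12.3 + 0.25×108 = 128.2
Vm = 26.0 · ln(0.1207) = 26.0 × (-2.1145) = -54.98 mV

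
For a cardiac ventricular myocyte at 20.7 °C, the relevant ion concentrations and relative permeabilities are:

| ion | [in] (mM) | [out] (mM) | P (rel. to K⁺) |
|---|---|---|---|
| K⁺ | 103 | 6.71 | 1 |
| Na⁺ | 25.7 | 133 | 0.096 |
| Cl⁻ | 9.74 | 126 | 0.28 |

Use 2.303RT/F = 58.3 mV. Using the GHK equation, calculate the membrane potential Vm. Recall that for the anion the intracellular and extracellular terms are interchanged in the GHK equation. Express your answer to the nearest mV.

Vm = 58.3 · log₁₀[(Σ P·[cation]ₒ + Σ P·[anion]ᵢ) / (Σ P·[cation]ᵢ + Σ P·[anion]ₒ)]
Numerator = 1×6.71 + 0.096×133 + 0.28×9.74 = 22.21
Denominator = 1×103 + 0.096×25.7 + 0.28×126 = 140.7
Vm = 58.3 · log₁₀(0.15777) = 58.3 × (-0.8020) = -46.76 mV

-47 mV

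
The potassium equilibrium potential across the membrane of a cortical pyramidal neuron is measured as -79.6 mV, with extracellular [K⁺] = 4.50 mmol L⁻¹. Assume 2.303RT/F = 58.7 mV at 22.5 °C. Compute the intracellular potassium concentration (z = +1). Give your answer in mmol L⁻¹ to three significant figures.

Nernst: E = (58.7/1) · log₁₀([out]/[in]), so log₁₀([out]/[in]) = -79.6 × 1 / 58.7 = -1.3560.
[out]/[in] = 10^(-1.3560) = 0.04405.
[in] = 4.50 / 0.04405 = 102.2 mmol L⁻¹.

102 mmol L⁻¹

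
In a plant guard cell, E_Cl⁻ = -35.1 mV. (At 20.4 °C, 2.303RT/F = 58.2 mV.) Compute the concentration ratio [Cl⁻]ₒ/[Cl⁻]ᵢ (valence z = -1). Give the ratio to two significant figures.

log₁₀([out]/[in]) = E·z/(58.2) = -35.1 × -1 / 58.2 = 0.6031
[out]/[in] = 10^(0.6031) = 4.01

4.0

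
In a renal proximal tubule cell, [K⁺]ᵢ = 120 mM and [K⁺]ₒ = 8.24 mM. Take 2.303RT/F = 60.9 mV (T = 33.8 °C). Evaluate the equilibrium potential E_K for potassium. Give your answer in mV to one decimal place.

E = (60.9/z) · log₁₀([K⁺]_out/[K⁺]_in) with z = +1.
= (60.9/1) · log₁₀(8.24/120) = 60.90 · log₁₀(0.06867)
= 60.90 · (-1.1633) = -70.84 mV

-70.8 mV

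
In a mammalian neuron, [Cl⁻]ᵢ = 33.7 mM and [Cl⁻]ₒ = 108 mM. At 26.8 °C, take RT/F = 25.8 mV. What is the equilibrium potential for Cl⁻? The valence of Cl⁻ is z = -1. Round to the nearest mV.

-30 mV

E = (25.8/z) · ln([Cl⁻]_out/[Cl⁻]_in) with z = -1.
For an anion, dividing by z = -1 reverses the sign.
= (25.8/-1) · ln(108/33.7) = -25.80 · ln(3.205)
= -25.80 · (1.1646) = -30.05 mV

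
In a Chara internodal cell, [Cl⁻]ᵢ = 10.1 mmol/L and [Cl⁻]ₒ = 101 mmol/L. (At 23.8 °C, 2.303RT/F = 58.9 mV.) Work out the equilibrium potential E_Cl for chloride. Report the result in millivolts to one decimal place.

E = (58.9/z) · log₁₀([Cl⁻]_out/[Cl⁻]_in) with z = -1.
For an anion, dividing by z = -1 reverses the sign.
= (58.9/-1) · log₁₀(101/10.1) = -58.90 · log₁₀(10)
= -58.90 · (1.0000) = -58.90 mV

-58.9 mV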